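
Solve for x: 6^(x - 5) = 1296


Express both sides with the same base.
1296 = 6^4
Since the bases match, equate exponents: x - 5 = 4
So x = 4 - (-5) = 9

x = 9


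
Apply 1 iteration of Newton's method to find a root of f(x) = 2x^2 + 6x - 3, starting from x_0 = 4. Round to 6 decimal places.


Newton's method: x_(n+1) = x_n - f(x_n)/f'(x_n)
f(x) = 2x^2 + 6x - 3
f'(x) = 4x + 6

Iteration 1:
  f(4.000000) = 53.000000
  f'(4.000000) = 22.000000
  x_1 = 4.000000 - (53.000000)/(22.000000) = 1.590909

x_1 = 1.590909


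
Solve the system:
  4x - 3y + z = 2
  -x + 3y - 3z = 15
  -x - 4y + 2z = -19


Using Cramer's rule. Expand each determinant along the first row.
D  = 4*[3*2 - (-3)*(-4)] - (-3)*[(-1)*2 - (-3)*(-1)] + 1*[(-1)*(-4) - 3*(-1)]
  = 4*(-6) - (-3)*(-5) + 1*(7) = -32
Dx = 2*[3*2 - (-3)*(-4)] - (-3)*[15*2 - (-3)*(-19)] + 1*[15*(-4) - 3*(-19)]
  = 2*(-6) - (-3)*(-27) + 1*(-3) = -96
Dy = 4*[15*2 - (-3)*(-19)] - 2*[(-1)*2 - (-3)*(-1)] + 1*[(-1)*(-19) - 15*(-1)]
  = 4*(-27) - 2*(-5) + 1*(34) = -64
Dz = 4*[3*(-19) - 15*(-4)] - (-3)*[(-1)*(-19) - 15*(-1)] + 2*[(-1)*(-4) - 3*(-1)]
  = 4*(3) - (-3)*(34) + 2*(7) = 128
x = Dx/D = -96/-32 = 3, y = Dy/D = -64/-32 = 2, z = Dz/D = 128/-32 = -4
Check eq1: (4)(3) + (-3)(2) + (1)(-4) = 2 = 2 ✓
Check eq2: (-1)(3) + (3)(2) + (-3)(-4) = 15 = 15 ✓
Check eq3: (-1)(3) + (-4)(2) + (2)(-4) = -19 = -19 ✓

x = 3, y = 2, z = -4


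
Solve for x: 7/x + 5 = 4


Subtract 5 from both sides: 7/x = -1
Multiply both sides by x: 7 = -1 * x
Divide by -1: x = -7

x = -7


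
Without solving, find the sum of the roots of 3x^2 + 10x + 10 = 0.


By Vieta's formulas for ax^2 + bx + c = 0:
  Sum of roots = -b/a
  Product of roots = c/a

Here a = 3, b = 10, c = 10
Sum = -(10)/3 = -10/3
Product = 10/3 = 10/3

Sum = -10/3


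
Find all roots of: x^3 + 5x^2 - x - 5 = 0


Let p(x) = x^3 + 5x^2 - x - 5. By the rational root theorem (leading coefficient 1), any rational root is an integer divisor of 5: try ±1, ±2, ... in turn.
Test x = 1: value = 0 ✓, so (x - 1) is a factor.
Synthetic division by (x - 1): bring down 1; 1(1) + 5 = 6; 6(1) - 1 = 5; 5(1) - 5 = 0 → quotient x^2 + 6x + 5, remainder 0.
Solve the quadratic x^2 + 6x + 5 = 0: discriminant = 6^2 - 4(1)(5) = 36 - 20 = 16.
sqrt(16) = 4, so x = (-6 ± 4)/2: x = -1 or x = -5.
Collecting all roots found:

x = -5, x = -1, x = 1


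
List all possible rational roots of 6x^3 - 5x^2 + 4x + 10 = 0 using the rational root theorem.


Rational root theorem: possible roots are ±p/q where:
  p divides the constant term (10): p ∈ {1, 2, 5, 10}
  q divides the leading coefficient (6): q ∈ {1, 2, 3, 6}

All possible rational roots: -10, -5, -10/3, -5/2, -2, -5/3, -1, -5/6, -2/3, -1/2, -1/3, -1/6, 1/6, 1/3, 1/2, 2/3, 5/6, 1, 5/3, 2, 5/2, 10/3, 5, 10

-10, -5, -10/3, -5/2, -2, -5/3, -1, -5/6, -2/3, -1/2, -1/3, -1/6, 1/6, 1/3, 1/2, 2/3, 5/6, 1, 5/3, 2, 5/2, 10/3, 5, 10


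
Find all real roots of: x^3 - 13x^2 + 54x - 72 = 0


Let p(x) = x^3 - 13x^2 + 54x - 72. By the rational root theorem (leading coefficient 1), any rational root is an integer divisor of 72: try ±1, ±2, ... in turn.
Test x = 1: value = -30 ≠ 0.
Test x = -1: value = -140 ≠ 0.
Test x = 2: value = -8 ≠ 0.
Test x = -2: value = -240 ≠ 0.
Test x = 3: value = 0 ✓, so (x - 3) is a factor.
Synthetic division by (x - 3): bring down 1; 1(3) - 13 = -10; (-10)(3) + 54 = 24; 24(3) - 72 = 0 → quotient x^2 - 10x + 24, remainder 0.
Solve the quadratic x^2 - 10x + 24 = 0: discriminant = (-10)^2 - 4(1)(24) = 100 - 96 = 4.
sqrt(4) = 2, so x = (10 ± 2)/2: x = 6 or x = 4.

x = 3, x = 4, x = 6


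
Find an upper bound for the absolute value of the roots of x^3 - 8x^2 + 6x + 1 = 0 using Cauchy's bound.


Cauchy's bound: all roots r satisfy |r| <= 1 + max(|a_i/a_n|) for i = 0,...,n-1
where a_n is the leading coefficient.

Coefficients: [1, -8, 6, 1]
Leading coefficient a_n = 1
Ratios |a_i/a_n|: 8, 6, 1
Maximum ratio: 8
Cauchy's bound: |r| <= 1 + 8 = 9

Upper bound = 9


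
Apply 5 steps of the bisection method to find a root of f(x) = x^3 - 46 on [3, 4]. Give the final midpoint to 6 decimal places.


f(x) = x^3 - 46
f(3) = -19 < 0
f(4) = 18 > 0

Step 1: midpoint = (3.000000 + 4.000000)/2 = 3.500000
  f(3.500000) = -3.125000
  f(mid) < 0, so root is in [3.500000, 4.000000]

Step 2: midpoint = (3.500000 + 4.000000)/2 = 3.750000
  f(3.750000) = 6.734375
  f(mid) > 0, so root is in [3.500000, 3.750000]

Step 3: midpoint = (3.500000 + 3.750000)/2 = 3.625000
  f(3.625000) = 1.634766
  f(mid) > 0, so root is in [3.500000, 3.625000]

Step 4: midpoint = (3.500000 + 3.625000)/2 = 3.562500
  f(3.562500) = -0.786865
  f(mid) < 0, so root is in [3.562500, 3.625000]

Step 5: midpoint = (3.562500 + 3.625000)/2 = 3.593750
  f(3.593750) = 0.413422
  f(mid) > 0, so root is in [3.562500, 3.593750]

midpoint = 3.593750


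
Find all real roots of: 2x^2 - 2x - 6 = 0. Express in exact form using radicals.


Using the quadratic formula: x = (-b ± sqrt(b^2 - 4ac)) / (2a)
Here a = 2, b = -2, c = -6
Discriminant = b^2 - 4ac = (-2)^2 - 4(2)(-6) = 4 + 48 = 52
Since discriminant = 52 > 0, there are two real roots.
x = (2 ± 2*sqrt(13)) / 4
Simplifying: x = (1 ± sqrt(13)) / 2
Numerically: x ≈ 2.3028 or x ≈ -1.3028

x = (1 + sqrt(13)) / 2 or x = (1 - sqrt(13)) / 2


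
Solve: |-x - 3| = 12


An absolute value equation |expr| = 12 gives two cases:
Case 1: -x - 3 = 12
  -x = 15, so x = -15
Case 2: -x - 3 = -12
  -x = -9, so x = 9

x = -15, x = 9


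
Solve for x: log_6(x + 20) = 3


Convert to exponential form: x + 20 = 6^3 = 216
x = 216 - 20 = 196
Check: log_6(196 + 20) = log_6(216) = log_6(216) = 3 ✓

x = 196


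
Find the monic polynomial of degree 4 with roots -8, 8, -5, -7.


A monic polynomial with roots -8, 8, -5, -7 is:
p(x) = (x + 8)(x - 8)(x + 5)(x + 7)
After multiplying by (x + 8): x + 8
After multiplying by (x - 8): x^2 - 64
After multiplying by (x + 5): x^3 + 5x^2 - 64x - 320
After multiplying by (x + 7): x^4 + 12x^3 - 29x^2 - 768x - 2240

x^4 + 12x^3 - 29x^2 - 768x - 2240


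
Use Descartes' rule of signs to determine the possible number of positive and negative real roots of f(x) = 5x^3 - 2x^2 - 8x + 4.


Descartes' rule of signs:

For positive roots, count sign changes in f(x) = 5x^3 - 2x^2 - 8x + 4:
Signs of coefficients: +, -, -, +
Number of sign changes: 2
Possible positive real roots: 2, 0

For negative roots, examine f(-x) = -5x^3 - 2x^2 + 8x + 4:
Signs of coefficients: -, -, +, +
Number of sign changes: 1
Possible negative real roots: 1

Positive roots: 2 or 0; Negative roots: 1


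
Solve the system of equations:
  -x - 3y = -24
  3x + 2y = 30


Using Cramer's rule:
Determinant D = (-1)(2) - (3)(-3) = -2 + 9 = 7
Dx = (-24)(2) - (30)(-3) = -48 + 90 = 42
Dy = (-1)(30) - (3)(-24) = -30 + 72 = 42
x = Dx/D = 42/7 = 6
y = Dy/D = 42/7 = 6

x = 6, y = 6


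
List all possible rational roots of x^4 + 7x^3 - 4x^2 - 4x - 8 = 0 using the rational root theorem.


Rational root theorem: possible roots are ±p/q where:
  p divides the constant term (-8): p ∈ {1, 2, 4, 8}
  q divides the leading coefficient (1): q ∈ {1}

All possible rational roots: -8, -4, -2, -1, 1, 2, 4, 8

-8, -4, -2, -1, 1, 2, 4, 8


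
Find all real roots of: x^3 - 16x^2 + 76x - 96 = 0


Let p(x) = x^3 - 16x^2 + 76x - 96. By the rational root theorem (leading coefficient 1), any rational root is an integer divisor of 96: try ±1, ±2, ... in turn.
Test x = 1: value = -35 ≠ 0.
Test x = -1: value = -189 ≠ 0.
Test x = 2: value = 0 ✓, so (x - 2) is a factor.
Synthetic division by (x - 2): bring down 1; 1(2) - 16 = -14; (-14)(2) + 76 = 48; 48(2) - 96 = 0 → quotient x^2 - 14x + 48, remainder 0.
Solve the quadratic x^2 - 14x + 48 = 0: discriminant = (-14)^2 - 4(1)(48) = 196 - 192 = 4.
sqrt(4) = 2, so x = (14 ± 2)/2: x = 8 or x = 6.

x = 2, x = 6, x = 8


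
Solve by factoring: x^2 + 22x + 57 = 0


We need two numbers that multiply to 57 and add to 22.
Those numbers are 19 and 3 (since 19 * 3 = 57 and 19 + 3 = 22).
So x^2 + 22x + 57 = (x + 19)(x + 3) = 0
Setting each factor to zero: x = -19 or x = -3

x = -19, x = -3


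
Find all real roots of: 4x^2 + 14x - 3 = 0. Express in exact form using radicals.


Using the quadratic formula: x = (-b ± sqrt(b^2 - 4ac)) / (2a)
Here a = 4, b = 14, c = -3
Discriminant = b^2 - 4ac = 14^2 - 4(4)(-3) = 196 + 48 = 244
Since discriminant = 244 > 0, there are two real roots.
x = (-14 ± 2*sqrt(61)) / 8
Simplifying: x = (-7 ± sqrt(61)) / 4
Numerically: x ≈ 0.2026 or x ≈ -3.7026

x = (-7 + sqrt(61)) / 4 or x = (-7 - sqrt(61)) / 4


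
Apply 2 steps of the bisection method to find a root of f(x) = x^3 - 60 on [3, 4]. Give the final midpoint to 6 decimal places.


f(x) = x^3 - 60
f(3) = -33 < 0
f(4) = 4 > 0

Step 1: midpoint = (3.000000 + 4.000000)/2 = 3.500000
  f(3.500000) = -17.125000
  f(mid) < 0, so root is in [3.500000, 4.000000]

Step 2: midpoint = (3.500000 + 4.000000)/2 = 3.750000
  f(3.750000) = -7.265625
  f(mid) < 0, so root is in [3.750000, 4.000000]

midpoint = 3.750000


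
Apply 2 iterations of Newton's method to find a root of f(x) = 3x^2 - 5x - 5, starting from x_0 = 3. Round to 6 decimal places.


Newton's method: x_(n+1) = x_n - f(x_n)/f'(x_n)
f(x) = 3x^2 - 5x - 5
f'(x) = 6x - 5

Iteration 1:
  f(3.000000) = 7.000000
  f'(3.000000) = 13.000000
  x_1 = 3.000000 - (7.000000)/(13.000000) = 2.461538

Iteration 2:
  f(2.461538) = 0.869822
  f'(2.461538) = 9.769231
  x_2 = 2.461538 - (0.869822)/(9.769231) = 2.372502

x_2 = 2.372502


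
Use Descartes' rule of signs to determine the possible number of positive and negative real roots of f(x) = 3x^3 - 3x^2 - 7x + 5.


Descartes' rule of signs:

For positive roots, count sign changes in f(x) = 3x^3 - 3x^2 - 7x + 5:
Signs of coefficients: +, -, -, +
Number of sign changes: 2
Possible positive real roots: 2, 0

For negative roots, examine f(-x) = -3x^3 - 3x^2 + 7x + 5:
Signs of coefficients: -, -, +, +
Number of sign changes: 1
Possible negative real roots: 1

Positive roots: 2 or 0; Negative roots: 1


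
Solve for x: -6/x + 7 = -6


Subtract 7 from both sides: -6/x = -13
Multiply both sides by x: -6 = -13 * x
Divide by -13: x = 6/13

x = 6/13


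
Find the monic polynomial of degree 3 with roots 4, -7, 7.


A monic polynomial with roots 4, -7, 7 is:
p(x) = (x - 4)(x + 7)(x - 7)
After multiplying by (x - 4): x - 4
After multiplying by (x + 7): x^2 + 3x - 28
After multiplying by (x - 7): x^3 - 4x^2 - 49x + 196

x^3 - 4x^2 - 49x + 196


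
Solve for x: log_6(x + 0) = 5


Convert to exponential form: x + 0 = 6^5 = 7776
x = 7776 - 0 = 7776
Check: log_6(7776 + 0) = log_6(7776) = log_6(7776) = 5 ✓

x = 7776


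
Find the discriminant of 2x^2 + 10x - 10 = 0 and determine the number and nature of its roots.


For ax^2 + bx + c = 0, discriminant D = b^2 - 4ac
Here a = 2, b = 10, c = -10
D = (10)^2 - 4(2)(-10) = 100 + 80 = 180

D = 180 > 0 but not a perfect square
The equation has 2 distinct real irrational roots.

Discriminant = 180, 2 distinct real irrational roots


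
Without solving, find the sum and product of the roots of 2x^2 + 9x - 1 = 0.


By Vieta's formulas for ax^2 + bx + c = 0:
  Sum of roots = -b/a
  Product of roots = c/a

Here a = 2, b = 9, c = -1
Sum = -(9)/2 = -9/2
Product = -1/2 = -1/2

Sum = -9/2, Product = -1/2


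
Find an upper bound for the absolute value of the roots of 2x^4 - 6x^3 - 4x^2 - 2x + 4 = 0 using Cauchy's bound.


Cauchy's bound: all roots r satisfy |r| <= 1 + max(|a_i/a_n|) for i = 0,...,n-1
where a_n is the leading coefficient.

Coefficients: [2, -6, -4, -2, 4]
Leading coefficient a_n = 2
Ratios |a_i/a_n|: 3, 2, 1, 2
Maximum ratio: 3
Cauchy's bound: |r| <= 1 + 3 = 4

Upper bound = 4


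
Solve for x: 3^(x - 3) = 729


Express both sides with the same base.
729 = 3^6
Since the bases match, equate exponents: x - 3 = 6
So x = 6 - (-3) = 9

x = 9


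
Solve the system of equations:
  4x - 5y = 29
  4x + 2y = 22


Using Cramer's rule:
Determinant D = (4)(2) - (4)(-5) = 8 + 20 = 28
Dx = (29)(2) - (22)(-5) = 58 + 110 = 168
Dy = (4)(22) - (4)(29) = 88 - 116 = -28
x = Dx/D = 168/28 = 6
y = Dy/D = -28/28 = -1

x = 6, y = -1


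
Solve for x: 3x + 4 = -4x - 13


Starting with: 3x + 4 = -4x - 13
Move all x terms to left: (3 + 4)x = -13 - 4
Simplify: 7x = -17
Divide both sides by 7: x = -17/7

x = -17/7


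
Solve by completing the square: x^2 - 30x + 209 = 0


Start: x^2 - 30x + 209 = 0
Move constant: x^2 - 30x = -209
Half of -30 is -15, squared is 225
Add 225 to both sides: x^2 - 30x + 225 = 16
(x - 15)^2 = 16
x - 15 = ±4
x = 15 + 4 = 19 or x = 15 - 4 = 11

x = 11, x = 19


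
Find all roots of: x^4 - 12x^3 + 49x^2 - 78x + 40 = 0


Let p(x) = x^4 - 12x^3 + 49x^2 - 78x + 40. By the rational root theorem (leading coefficient 1), any rational root is an integer divisor of 40: try ±1, ±2, ... in turn.
Test x = 1: value = 0 ✓, so (x - 1) is a factor.
Synthetic division by (x - 1): bring down 1; 1(1) - 12 = -11; (-11)(1) + 49 = 38; 38(1) - 78 = -40; (-40)(1) + 40 = 0 → quotient x^3 - 11x^2 + 38x - 40, remainder 0.
Continue with the quotient x^3 - 11x^2 + 38x - 40 (candidates must divide 40; re-test x = 1 first in case it repeats).
Test x = 1: value = -12 ≠ 0.
Test x = -1: value = -90 ≠ 0.
Test x = 2: value = 0 ✓, so (x - 2) is a factor.
Synthetic division by (x - 2): bring down 1; 1(2) - 11 = -9; (-9)(2) + 38 = 20; 20(2) - 40 = 0 → quotient x^2 - 9x + 20, remainder 0.
Solve the quadratic x^2 - 9x + 20 = 0: discriminant = (-9)^2 - 4(1)(20) = 81 - 80 = 1.
sqrt(1) = 1, so x = (9 ± 1)/2: x = 5 or x = 4.
Collecting all roots found:

x = 1, x = 2, x = 4, x = 5


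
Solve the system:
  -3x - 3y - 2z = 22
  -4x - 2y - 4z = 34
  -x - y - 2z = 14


Using Cramer's rule. Expand each determinant along the first row.
D  = (-3)*[(-2)*(-2) - (-4)*(-1)] - (-3)*[(-4)*(-2) - (-4)*(-1)] + (-2)*[(-4)*(-1) - (-2)*(-1)]
  = (-3)*(0) - (-3)*(4) + (-2)*(2) = 8
Dx = 22*[(-2)*(-2) - (-4)*(-1)] - (-3)*[34*(-2) - (-4)*14] + (-2)*[34*(-1) - (-2)*14]
  = 22*(0) - (-3)*(-12) + (-2)*(-6) = -24
Dy = (-3)*[34*(-2) - (-4)*14] - 22*[(-4)*(-2) - (-4)*(-1)] + (-2)*[(-4)*14 - 34*(-1)]
  = (-3)*(-12) - 22*(4) + (-2)*(-22) = -8
Dz = (-3)*[(-2)*14 - 34*(-1)] - (-3)*[(-4)*14 - 34*(-1)] + 22*[(-4)*(-1) - (-2)*(-1)]
  = (-3)*(6) - (-3)*(-22) + 22*(2) = -40
x = Dx/D = -24/8 = -3, y = Dy/D = -8/8 = -1, z = Dz/D = -40/8 = -5
Check eq1: (-3)(-3) + (-3)(-1) + (-2)(-5) = 22 = 22 ✓
Check eq2: (-4)(-3) + (-2)(-1) + (-4)(-5) = 34 = 34 ✓
Check eq3: (-1)(-3) + (-1)(-1) + (-2)(-5) = 14 = 14 ✓

x = -3, y = -1, z = -5


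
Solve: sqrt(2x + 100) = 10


Square both sides: 2x + 100 = 10^2 = 100
2x = 100 - 100 = 0
x = 0
Check: sqrt(2*0 + 100) = sqrt(100) = 10 ✓

x = 0


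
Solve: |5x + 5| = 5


An absolute value equation |expr| = 5 gives two cases:
Case 1: 5x + 5 = 5
  5x = 0, so x = 0
Case 2: 5x + 5 = -5
  5x = -10, so x = -2

x = -2, x = 0


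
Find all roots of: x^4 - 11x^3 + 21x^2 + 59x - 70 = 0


Let p(x) = x^4 - 11x^3 + 21x^2 + 59x - 70. By the rational root theorem (leading coefficient 1), any rational root is an integer divisor of 70: try ±1, ±2, ... in turn.
Test x = 1: value = 0 ✓, so (x - 1) is a factor.
Synthetic division by (x - 1): bring down 1; 1(1) - 11 = -10; (-10)(1) + 21 = 11; 11(1) + 59 = 70; 70(1) - 70 = 0 → quotient x^3 - 10x^2 + 11x + 70, remainder 0.
Continue with the quotient x^3 - 10x^2 + 11x + 70 (candidates must divide 70; re-test x = 1 first in case it repeats).
Test x = 1: value = 72 ≠ 0.
Test x = -1: value = 48 ≠ 0.
Test x = 2: value = 60 ≠ 0.
Test x = -2: value = 0 ✓, so (x + 2) is a factor.
Synthetic division by (x + 2): bring down 1; 1(-2) - 10 = -12; (-12)(-2) + 11 = 35; 35(-2) + 70 = 0 → quotient x^2 - 12x + 35, remainder 0.
Solve the quadratic x^2 - 12x + 35 = 0: discriminant = (-12)^2 - 4(1)(35) = 144 - 140 = 4.
sqrt(4) = 2, so x = (12 ± 2)/2: x = 7 or x = 5.
Collecting all roots found:

x = -2, x = 1, x = 5, x = 7


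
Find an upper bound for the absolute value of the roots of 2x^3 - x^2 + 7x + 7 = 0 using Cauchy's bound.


Cauchy's bound: all roots r satisfy |r| <= 1 + max(|a_i/a_n|) for i = 0,...,n-1
where a_n is the leading coefficient.

Coefficients: [2, -1, 7, 7]
Leading coefficient a_n = 2
Ratios |a_i/a_n|: 1/2, 7/2, 7/2
Maximum ratio: 7/2
Cauchy's bound: |r| <= 1 + 7/2 = 9/2

Upper bound = 9/2


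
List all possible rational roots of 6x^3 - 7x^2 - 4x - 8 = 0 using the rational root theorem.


Rational root theorem: possible roots are ±p/q where:
  p divides the constant term (-8): p ∈ {1, 2, 4, 8}
  q divides the leading coefficient (6): q ∈ {1, 2, 3, 6}

All possible rational roots: -8, -4, -8/3, -2, -4/3, -1, -2/3, -1/2, -1/3, -1/6, 1/6, 1/3, 1/2, 2/3, 1, 4/3, 2, 8/3, 4, 8

-8, -4, -8/3, -2, -4/3, -1, -2/3, -1/2, -1/3, -1/6, 1/6, 1/3, 1/2, 2/3, 1, 4/3, 2, 8/3, 4, 8


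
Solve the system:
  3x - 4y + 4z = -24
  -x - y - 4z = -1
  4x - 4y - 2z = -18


Using Cramer's rule. Expand each determinant along the first row.
D  = 3*[(-1)*(-2) - (-4)*(-4)] - (-4)*[(-1)*(-2) - (-4)*4] + 4*[(-1)*(-4) - (-1)*4]
  = 3*(-14) - (-4)*(18) + 4*(8) = 62
Dx = (-24)*[(-1)*(-2) - (-4)*(-4)] - (-4)*[(-1)*(-2) - (-4)*(-18)] + 4*[(-1)*(-4) - (-1)*(-18)]
  = (-24)*(-14) - (-4)*(-70) + 4*(-14) = 0
Dy = 3*[(-1)*(-2) - (-4)*(-18)] - (-24)*[(-1)*(-2) - (-4)*4] + 4*[(-1)*(-18) - (-1)*4]
  = 3*(-70) - (-24)*(18) + 4*(22) = 310
Dz = 3*[(-1)*(-18) - (-1)*(-4)] - (-4)*[(-1)*(-18) - (-1)*4] + (-24)*[(-1)*(-4) - (-1)*4]
  = 3*(14) - (-4)*(22) + (-24)*(8) = -62
x = Dx/D = 0/62 = 0, y = Dy/D = 310/62 = 5, z = Dz/D = -62/62 = -1
Check eq1: (3)(0) + (-4)(5) + (4)(-1) = -24 = -24 ✓
Check eq2: (-1)(0) + (-1)(5) + (-4)(-1) = -1 = -1 ✓
Check eq3: (4)(0) + (-4)(5) + (-2)(-1) = -18 = -18 ✓

x = 0, y = 5, z = -1


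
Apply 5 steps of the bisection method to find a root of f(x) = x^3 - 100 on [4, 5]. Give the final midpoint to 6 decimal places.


f(x) = x^3 - 100
f(4) = -36 < 0
f(5) = 25 > 0

Step 1: midpoint = (4.000000 + 5.000000)/2 = 4.500000
  f(4.500000) = -8.875000
  f(mid) < 0, so root is in [4.500000, 5.000000]

Step 2: midpoint = (4.500000 + 5.000000)/2 = 4.750000
  f(4.750000) = 7.171875
  f(mid) > 0, so root is in [4.500000, 4.750000]

Step 3: midpoint = (4.500000 + 4.750000)/2 = 4.625000
  f(4.625000) = -1.068359
  f(mid) < 0, so root is in [4.625000, 4.750000]

Step 4: midpoint = (4.625000 + 4.750000)/2 = 4.687500
  f(4.687500) = 2.996826
  f(mid) > 0, so root is in [4.625000, 4.687500]

Step 5: midpoint = (4.625000 + 4.687500)/2 = 4.656250
  f(4.656250) = 0.950592
  f(mid) > 0, so root is in [4.625000, 4.656250]

midpoint = 4.656250


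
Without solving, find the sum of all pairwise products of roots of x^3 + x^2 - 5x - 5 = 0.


By Vieta's formulas for x^3 + bx^2 + cx + d = 0:
  r1 + r2 + r3 = -b/a = -1
  r1*r2 + r1*r3 + r2*r3 = c/a = -5
  r1*r2*r3 = -d/a = 5


Sum of pairwise products = -5


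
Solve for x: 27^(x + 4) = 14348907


Express both sides with the same base.
14348907 = 27^5
Since the bases match, equate exponents: x + 4 = 5
So x = 5 - (4) = 1

x = 1


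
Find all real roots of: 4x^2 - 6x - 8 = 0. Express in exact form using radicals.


Using the quadratic formula: x = (-b ± sqrt(b^2 - 4ac)) / (2a)
Here a = 4, b = -6, c = -8
Discriminant = b^2 - 4ac = (-6)^2 - 4(4)(-8) = 36 + 128 = 164
Since discriminant = 164 > 0, there are two real roots.
x = (6 ± 2*sqrt(41)) / 8
Simplifying: x = (3 ± sqrt(41)) / 4
Numerically: x ≈ 2.3508 or x ≈ -0.8508

x = (3 + sqrt(41)) / 4 or x = (3 - sqrt(41)) / 4


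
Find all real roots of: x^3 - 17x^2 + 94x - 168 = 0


Let p(x) = x^3 - 17x^2 + 94x - 168. By the rational root theorem (leading coefficient 1), any rational root is an integer divisor of 168: try ±1, ±2, ... in turn.
Test x = 1: value = -90 ≠ 0.
Test x = -1: value = -280 ≠ 0.
Test x = 2: value = -40 ≠ 0.
Test x = -2: value = -432 ≠ 0.
Test x = 3: value = -12 ≠ 0.
Test x = -3: value = -630 ≠ 0.
Test x = 4: value = 0 ✓, so (x - 4) is a factor.
Synthetic division by (x - 4): bring down 1; 1(4) - 17 = -13; (-13)(4) + 94 = 42; 42(4) - 168 = 0 → quotient x^2 - 13x + 42, remainder 0.
Solve the quadratic x^2 - 13x + 42 = 0: discriminant = (-13)^2 - 4(1)(42) = 169 - 168 = 1.
sqrt(1) = 1, so x = (13 ± 1)/2: x = 7 or x = 6.

x = 4, x = 6, x = 7


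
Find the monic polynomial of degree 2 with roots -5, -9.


A monic polynomial with roots -5, -9 is:
p(x) = (x + 5)(x + 9)
After multiplying by (x + 5): x + 5
After multiplying by (x + 9): x^2 + 14x + 45

x^2 + 14x + 45


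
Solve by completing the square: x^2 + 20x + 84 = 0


Start: x^2 + 20x + 84 = 0
Move constant: x^2 + 20x = -84
Half of 20 is 10, squared is 100
Add 100 to both sides: x^2 + 20x + 100 = 16
(x + 10)^2 = 16
x + 10 = ±4
x = -10 + 4 = -6 or x = -10 - 4 = -14

x = -14, x = -6


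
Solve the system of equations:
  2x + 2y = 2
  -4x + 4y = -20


Using Cramer's rule:
Determinant D = (2)(4) - (-4)(2) = 8 + 8 = 16
Dx = (2)(4) - (-20)(2) = 8 + 40 = 48
Dy = (2)(-20) - (-4)(2) = -40 + 8 = -32
x = Dx/D = 48/16 = 3
y = Dy/D = -32/16 = -2

x = 3, y = -2


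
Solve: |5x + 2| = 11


An absolute value equation |expr| = 11 gives two cases:
Case 1: 5x + 2 = 11
  5x = 9, so x = 9/5
Case 2: 5x + 2 = -11
  5x = -13, so x = -13/5

x = -13/5, x = 9/5


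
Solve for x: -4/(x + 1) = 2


Multiply both sides by (x + 1): -4 = 2(x + 1)
Distribute: -4 = 2x + 2
2x = -4 - 2 = -6
x = -3

x = -3


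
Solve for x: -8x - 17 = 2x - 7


Starting with: -8x - 17 = 2x - 7
Move all x terms to left: (-8 - 2)x = -7 + 17
Simplify: -10x = 10
Divide both sides by -10: x = -1

x = -1


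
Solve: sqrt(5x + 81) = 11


Square both sides: 5x + 81 = 11^2 = 121
5x = 121 - 81 = 40
x = 8
Check: sqrt(5*8 + 81) = sqrt(121) = 11 ✓

x = 8


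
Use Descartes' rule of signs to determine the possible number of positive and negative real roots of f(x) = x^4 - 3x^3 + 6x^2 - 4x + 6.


Descartes' rule of signs:

For positive roots, count sign changes in f(x) = x^4 - 3x^3 + 6x^2 - 4x + 6:
Signs of coefficients: +, -, +, -, +
Number of sign changes: 4
Possible positive real roots: 4, 2, 0

For negative roots, examine f(-x) = x^4 + 3x^3 + 6x^2 + 4x + 6:
Signs of coefficients: +, +, +, +, +
Number of sign changes: 0
Possible negative real roots: 0

Positive roots: 4 or 2 or 0; Negative roots: 0


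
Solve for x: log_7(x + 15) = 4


Convert to exponential form: x + 15 = 7^4 = 2401
x = 2401 - 15 = 2386
Check: log_7(2386 + 15) = log_7(2401) = log_7(2401) = 4 ✓

x = 2386


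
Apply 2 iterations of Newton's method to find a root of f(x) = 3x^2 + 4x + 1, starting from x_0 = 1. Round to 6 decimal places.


Newton's method: x_(n+1) = x_n - f(x_n)/f'(x_n)
f(x) = 3x^2 + 4x + 1
f'(x) = 6x + 4

Iteration 1:
  f(1.000000) = 8.000000
  f'(1.000000) = 10.000000
  x_1 = 1.000000 - (8.000000)/(10.000000) = 0.200000

Iteration 2:
  f(0.200000) = 1.920000
  f'(0.200000) = 5.200000
  x_2 = 0.200000 - (1.920000)/(5.200000) = -0.169231

x_2 = -0.169231


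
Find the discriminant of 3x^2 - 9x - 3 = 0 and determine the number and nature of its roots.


For ax^2 + bx + c = 0, discriminant D = b^2 - 4ac
Here a = 3, b = -9, c = -3
D = (-9)^2 - 4(3)(-3) = 81 + 36 = 117

D = 117 > 0 but not a perfect square
The equation has 2 distinct real irrational roots.

Discriminant = 117, 2 distinct real irrational roots


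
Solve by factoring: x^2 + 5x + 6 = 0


We need two numbers that multiply to 6 and add to 5.
Those numbers are 2 and 3 (since 2 * 3 = 6 and 2 + 3 = 5).
So x^2 + 5x + 6 = (x + 2)(x + 3) = 0
Setting each factor to zero: x = -2 or x = -3

x = -3, x = -2


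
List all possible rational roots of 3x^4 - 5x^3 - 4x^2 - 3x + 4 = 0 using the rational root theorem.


Rational root theorem: possible roots are ±p/q where:
  p divides the constant term (4): p ∈ {1, 2, 4}
  q divides the leading coefficient (3): q ∈ {1, 3}

All possible rational roots: -4, -2, -4/3, -1, -2/3, -1/3, 1/3, 2/3, 1, 4/3, 2, 4

-4, -2, -4/3, -1, -2/3, -1/3, 1/3, 2/3, 1, 4/3, 2, 4


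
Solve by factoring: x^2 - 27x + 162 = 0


We need two numbers that multiply to 162 and add to -27.
Those numbers are -9 and -18 (since (-9) * (-18) = 162 and (-9) + (-18) = -27).
So x^2 - 27x + 162 = (x - 9)(x - 18) = 0
Setting each factor to zero: x = 9 or x = 18

x = 9, x = 18


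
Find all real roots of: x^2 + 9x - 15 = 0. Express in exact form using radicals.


Using the quadratic formula: x = (-b ± sqrt(b^2 - 4ac)) / (2a)
Here a = 1, b = 9, c = -15
Discriminant = b^2 - 4ac = 9^2 - 4(1)(-15) = 81 + 60 = 141
Since discriminant = 141 > 0, there are two real roots.
x = (-9 ± sqrt(141)) / 2
Numerically: x ≈ 1.4372 or x ≈ -10.4372

x = (-9 + sqrt(141)) / 2 or x = (-9 - sqrt(141)) / 2


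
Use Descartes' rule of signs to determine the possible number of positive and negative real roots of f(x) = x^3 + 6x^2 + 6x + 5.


Descartes' rule of signs:

For positive roots, count sign changes in f(x) = x^3 + 6x^2 + 6x + 5:
Signs of coefficients: +, +, +, +
Number of sign changes: 0
Possible positive real roots: 0

For negative roots, examine f(-x) = -x^3 + 6x^2 - 6x + 5:
Signs of coefficients: -, +, -, +
Number of sign changes: 3
Possible negative real roots: 3, 1

Positive roots: 0; Negative roots: 3 or 1


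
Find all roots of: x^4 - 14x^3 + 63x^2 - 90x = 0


The constant term is 0, so x = 0 is a root. Factor out x:
  x^3 - 14x^2 + 63x - 90 = 0
Let p(x) = x^3 - 14x^2 + 63x - 90. By the rational root theorem (leading coefficient 1), any rational root is an integer divisor of 90: try ±1, ±2, ... in turn.
Test x = 1: value = -40 ≠ 0.
Test x = -1: value = -168 ≠ 0.
Test x = 2: value = -12 ≠ 0.
Test x = -2: value = -280 ≠ 0.
Test x = 3: value = 0 ✓, so (x - 3) is a factor.
Synthetic division by (x - 3): bring down 1; 1(3) - 14 = -11; (-11)(3) + 63 = 30; 30(3) - 90 = 0 → quotient x^2 - 11x + 30, remainder 0.
Solve the quadratic x^2 - 11x + 30 = 0: discriminant = (-11)^2 - 4(1)(30) = 121 - 120 = 1.
sqrt(1) = 1, so x = (11 ± 1)/2: x = 6 or x = 5.
Collecting all roots found:

x = 0, x = 3, x = 5, x = 6


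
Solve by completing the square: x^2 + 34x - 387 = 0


Start: x^2 + 34x - 387 = 0
Move constant: x^2 + 34x = 387
Half of 34 is 17, squared is 289
Add 289 to both sides: x^2 + 34x + 289 = 676
(x + 17)^2 = 676
x + 17 = ±26
x = -17 + 26 = 9 or x = -17 - 26 = -43

x = -43, x = 9


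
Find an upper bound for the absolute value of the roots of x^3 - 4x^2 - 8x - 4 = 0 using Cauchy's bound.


Cauchy's bound: all roots r satisfy |r| <= 1 + max(|a_i/a_n|) for i = 0,...,n-1
where a_n is the leading coefficient.

Coefficients: [1, -4, -8, -4]
Leading coefficient a_n = 1
Ratios |a_i/a_n|: 4, 8, 4
Maximum ratio: 8
Cauchy's bound: |r| <= 1 + 8 = 9

Upper bound = 9


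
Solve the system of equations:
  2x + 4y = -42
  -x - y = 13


Using Cramer's rule:
Determinant D = (2)(-1) - (-1)(4) = -2 + 4 = 2
Dx = (-42)(-1) - (13)(4) = 42 - 52 = -10
Dy = (2)(13) - (-1)(-42) = 26 - 42 = -16
x = Dx/D = -10/2 = -5
y = Dy/D = -16/2 = -8

x = -5, y = -8


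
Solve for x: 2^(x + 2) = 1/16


Express both sides with the same base.
1/16 = 2^(-4)
Since the bases match, equate exponents: x + 2 = -4
So x = -4 - (2) = -6

x = -6


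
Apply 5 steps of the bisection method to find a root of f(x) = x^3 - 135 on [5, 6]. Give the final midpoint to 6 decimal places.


f(x) = x^3 - 135
f(5) = -10 < 0
f(6) = 81 > 0

Step 1: midpoint = (5.000000 + 6.000000)/2 = 5.500000
  f(5.500000) = 31.375000
  f(mid) > 0, so root is in [5.000000, 5.500000]

Step 2: midpoint = (5.000000 + 5.500000)/2 = 5.250000
  f(5.250000) = 9.703125
  f(mid) > 0, so root is in [5.000000, 5.250000]

Step 3: midpoint = (5.000000 + 5.250000)/2 = 5.125000
  f(5.125000) = -0.388672
  f(mid) < 0, so root is in [5.125000, 5.250000]

Step 4: midpoint = (5.125000 + 5.250000)/2 = 5.187500
  f(5.187500) = 4.596436
  f(mid) > 0, so root is in [5.125000, 5.187500]

Step 5: midpoint = (5.125000 + 5.187500)/2 = 5.156250
  f(5.156250) = 2.088776
  f(mid) > 0, so root is in [5.125000, 5.156250]

midpoint = 5.156250


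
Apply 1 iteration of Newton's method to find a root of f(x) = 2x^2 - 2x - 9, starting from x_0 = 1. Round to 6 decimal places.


Newton's method: x_(n+1) = x_n - f(x_n)/f'(x_n)
f(x) = 2x^2 - 2x - 9
f'(x) = 4x - 2

Iteration 1:
  f(1.000000) = -9.000000
  f'(1.000000) = 2.000000
  x_1 = 1.000000 - (-9.000000)/(2.000000) = 5.500000

x_1 = 5.500000


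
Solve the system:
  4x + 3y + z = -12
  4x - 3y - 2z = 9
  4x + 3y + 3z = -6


Using Cramer's rule. Expand each determinant along the first row.
D  = 4*[(-3)*3 - (-2)*3] - 3*[4*3 - (-2)*4] + 1*[4*3 - (-3)*4]
  = 4*(-3) - 3*(20) + 1*(24) = -48
Dx = (-12)*[(-3)*3 - (-2)*3] - 3*[9*3 - (-2)*(-6)] + 1*[9*3 - (-3)*(-6)]
  = (-12)*(-3) - 3*(15) + 1*(9) = 0
Dy = 4*[9*3 - (-2)*(-6)] - (-12)*[4*3 - (-2)*4] + 1*[4*(-6) - 9*4]
  = 4*(15) - (-12)*(20) + 1*(-60) = 240
Dz = 4*[(-3)*(-6) - 9*3] - 3*[4*(-6) - 9*4] + (-12)*[4*3 - (-3)*4]
  = 4*(-9) - 3*(-60) + (-12)*(24) = -144
x = Dx/D = 0/-48 = 0, y = Dy/D = 240/-48 = -5, z = Dz/D = -144/-48 = 3
Check eq1: (4)(0) + (3)(-5) + (1)(3) = -12 = -12 ✓
Check eq2: (4)(0) + (-3)(-5) + (-2)(3) = 9 = 9 ✓
Check eq3: (4)(0) + (3)(-5) + (3)(3) = -6 = -6 ✓

x = 0, y = -5, z = 3


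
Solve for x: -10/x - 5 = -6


Subtract -5 from both sides: -10/x = -1
Multiply both sides by x: -10 = -1 * x
Divide by -1: x = 10

x = 10


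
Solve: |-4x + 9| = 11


An absolute value equation |expr| = 11 gives two cases:
Case 1: -4x + 9 = 11
  -4x = 2, so x = -1/2
Case 2: -4x + 9 = -11
  -4x = -20, so x = 5

x = -1/2, x = 5


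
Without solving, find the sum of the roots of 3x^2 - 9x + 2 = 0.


By Vieta's formulas for ax^2 + bx + c = 0:
  Sum of roots = -b/a
  Product of roots = c/a

Here a = 3, b = -9, c = 2
Sum = -(-9)/3 = 3
Product = 2/3 = 2/3

Sum = 3


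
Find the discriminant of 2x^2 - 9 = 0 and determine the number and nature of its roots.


For ax^2 + bx + c = 0, discriminant D = b^2 - 4ac
Here a = 2, b = 0, c = -9
D = (0)^2 - 4(2)(-9) = 0 + 72 = 72

D = 72 > 0 but not a perfect square
The equation has 2 distinct real irrational roots.

Discriminant = 72, 2 distinct real irrational roots


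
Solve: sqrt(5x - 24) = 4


Square both sides: 5x - 24 = 4^2 = 16
5x = 16 + 24 = 40
x = 8
Check: sqrt(5*8 - 24) = sqrt(16) = 4 ✓

x = 8


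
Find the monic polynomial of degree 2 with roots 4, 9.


A monic polynomial with roots 4, 9 is:
p(x) = (x - 4)(x - 9)
After multiplying by (x - 4): x - 4
After multiplying by (x - 9): x^2 - 13x + 36

x^2 - 13x + 36


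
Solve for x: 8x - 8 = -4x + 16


Starting with: 8x - 8 = -4x + 16
Move all x terms to left: (8 + 4)x = 16 + 8
Simplify: 12x = 24
Divide both sides by 12: x = 2

x = 2


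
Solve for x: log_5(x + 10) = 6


Convert to exponential form: x + 10 = 5^6 = 15625
x = 15625 - 10 = 15615
Check: log_5(15615 + 10) = log_5(15625) = log_5(15625) = 6 ✓

x = 15615


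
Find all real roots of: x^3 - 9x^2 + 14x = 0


The constant term is 0, so x = 0 is a root. Factor out x:
  x(x^2 - 9x + 14) = 0
Solve the quadratic x^2 - 9x + 14 = 0: discriminant = (-9)^2 - 4(1)(14) = 81 - 56 = 25.
sqrt(25) = 5, so x = (9 ± 5)/2: x = 7 or x = 2.

x = 0, x = 2, x = 7


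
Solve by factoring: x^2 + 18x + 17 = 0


We need two numbers that multiply to 17 and add to 18.
Those numbers are 17 and 1 (since 17 * 1 = 17 and 17 + 1 = 18).
So x^2 + 18x + 17 = (x + 17)(x + 1) = 0
Setting each factor to zero: x = -17 or x = -1

x = -17, x = -1


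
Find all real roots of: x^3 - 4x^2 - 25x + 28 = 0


Let p(x) = x^3 - 4x^2 - 25x + 28. By the rational root theorem (leading coefficient 1), any rational root is an integer divisor of 28: try ±1, ±2, ... in turn.
Test x = 1: value = 0 ✓, so (x - 1) is a factor.
Synthetic division by (x - 1): bring down 1; 1(1) - 4 = -3; (-3)(1) - 25 = -28; (-28)(1) + 28 = 0 → quotient x^2 - 3x - 28, remainder 0.
Solve the quadratic x^2 - 3x - 28 = 0: discriminant = (-3)^2 - 4(1)(-28) = 9 + 112 = 121.
sqrt(121) = 11, so x = (3 ± 11)/2: x = 7 or x = -4.

x = -4, x = 1, x = 7


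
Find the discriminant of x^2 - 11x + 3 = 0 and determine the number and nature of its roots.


For ax^2 + bx + c = 0, discriminant D = b^2 - 4ac
Here a = 1, b = -11, c = 3
D = (-11)^2 - 4(1)(3) = 121 - 12 = 109

D = 109 > 0 but not a perfect square
The equation has 2 distinct real irrational roots.

Discriminant = 109, 2 distinct real irrational roots


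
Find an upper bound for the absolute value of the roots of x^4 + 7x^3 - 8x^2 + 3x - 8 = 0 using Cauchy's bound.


Cauchy's bound: all roots r satisfy |r| <= 1 + max(|a_i/a_n|) for i = 0,...,n-1
where a_n is the leading coefficient.

Coefficients: [1, 7, -8, 3, -8]
Leading coefficient a_n = 1
Ratios |a_i/a_n|: 7, 8, 3, 8
Maximum ratio: 8
Cauchy's bound: |r| <= 1 + 8 = 9

Upper bound = 9


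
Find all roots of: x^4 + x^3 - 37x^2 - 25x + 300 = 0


Let p(x) = x^4 + x^3 - 37x^2 - 25x + 300. By the rational root theorem (leading coefficient 1), any rational root is an integer divisor of 300: try ±1, ±2, ... in turn.
Test x = 1: value = 240 ≠ 0.
Test x = -1: value = 288 ≠ 0.
Test x = 2: value = 126 ≠ 0.
Test x = -2: value = 210 ≠ 0.
Test x = 3: value = 0 ✓, so (x - 3) is a factor.
Synthetic division by (x - 3): bring down 1; 1(3) + 1 = 4; 4(3) - 37 = -25; (-25)(3) - 25 = -100; (-100)(3) + 300 = 0 → quotient x^3 + 4x^2 - 25x - 100, remainder 0.
Continue with the quotient x^3 + 4x^2 - 25x - 100 (candidates must divide 100).
Test x = 4: value = -72 ≠ 0.
Test x = -4: value = 0 ✓, so (x + 4) is a factor.
Synthetic division by (x + 4): bring down 1; 1(-4) + 4 = 0; 0(-4) - 25 = -25; (-25)(-4) - 100 = 0 → quotient x^2 - 25, remainder 0.
Solve the quadratic x^2 - 25 = 0: discriminant = 0^2 - 4(1)(-25) = 0 + 100 = 100.
sqrt(100) = 10, so x = (0 ± 10)/2: x = 5 or x = -5.
Collecting all roots found:

x = -5, x = -4, x = 3, x = 5


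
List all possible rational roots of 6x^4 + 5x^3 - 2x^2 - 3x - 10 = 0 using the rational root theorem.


Rational root theorem: possible roots are ±p/q where:
  p divides the constant term (-10): p ∈ {1, 2, 5, 10}
  q divides the leading coefficient (6): q ∈ {1, 2, 3, 6}

All possible rational roots: -10, -5, -10/3, -5/2, -2, -5/3, -1, -5/6, -2/3, -1/2, -1/3, -1/6, 1/6, 1/3, 1/2, 2/3, 5/6, 1, 5/3, 2, 5/2, 10/3, 5, 10

-10, -5, -10/3, -5/2, -2, -5/3, -1, -5/6, -2/3, -1/2, -1/3, -1/6, 1/6, 1/3, 1/2, 2/3, 5/6, 1, 5/3, 2, 5/2, 10/3, 5, 10


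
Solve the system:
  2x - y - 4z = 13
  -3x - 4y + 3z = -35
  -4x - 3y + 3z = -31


Using Cramer's rule. Expand each determinant along the first row.
D  = 2*[(-4)*3 - 3*(-3)] - (-1)*[(-3)*3 - 3*(-4)] + (-4)*[(-3)*(-3) - (-4)*(-4)]
  = 2*(-3) - (-1)*(3) + (-4)*(-7) = 25
Dx = 13*[(-4)*3 - 3*(-3)] - (-1)*[(-35)*3 - 3*(-31)] + (-4)*[(-35)*(-3) - (-4)*(-31)]
  = 13*(-3) - (-1)*(-12) + (-4)*(-19) = 25
Dy = 2*[(-35)*3 - 3*(-31)] - 13*[(-3)*3 - 3*(-4)] + (-4)*[(-3)*(-31) - (-35)*(-4)]
  = 2*(-12) - 13*(3) + (-4)*(-47) = 125
Dz = 2*[(-4)*(-31) - (-35)*(-3)] - (-1)*[(-3)*(-31) - (-35)*(-4)] + 13*[(-3)*(-3) - (-4)*(-4)]
  = 2*(19) - (-1)*(-47) + 13*(-7) = -100
x = Dx/D = 25/25 = 1, y = Dy/D = 125/25 = 5, z = Dz/D = -100/25 = -4
Check eq1: (2)(1) + (-1)(5) + (-4)(-4) = 13 = 13 ✓
Check eq2: (-3)(1) + (-4)(5) + (3)(-4) = -35 = -35 ✓
Check eq3: (-4)(1) + (-3)(5) + (3)(-4) = -31 = -31 ✓

x = 1, y = 5, z = -4


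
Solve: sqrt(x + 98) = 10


Square both sides: x + 98 = 10^2 = 100
x = 100 - 98 = 2
x = 2
Check: sqrt(1*2 + 98) = sqrt(100) = 10 ✓

x = 2


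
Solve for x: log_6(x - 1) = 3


Convert to exponential form: x - 1 = 6^3 = 216
x = 216 + 1 = 217
Check: log_6(217 - 1) = log_6(216) = log_6(216) = 3 ✓

x = 217


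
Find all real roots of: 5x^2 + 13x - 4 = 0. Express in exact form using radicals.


Using the quadratic formula: x = (-b ± sqrt(b^2 - 4ac)) / (2a)
Here a = 5, b = 13, c = -4
Discriminant = b^2 - 4ac = 13^2 - 4(5)(-4) = 169 + 80 = 249
Since discriminant = 249 > 0, there are two real roots.
x = (-13 ± sqrt(249)) / 10
Numerically: x ≈ 0.2780 or x ≈ -2.8780

x = (-13 + sqrt(249)) / 10 or x = (-13 - sqrt(249)) / 10


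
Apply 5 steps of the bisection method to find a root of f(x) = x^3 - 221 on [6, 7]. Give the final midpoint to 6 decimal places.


f(x) = x^3 - 221
f(6) = -5 < 0
f(7) = 122 > 0

Step 1: midpoint = (6.000000 + 7.000000)/2 = 6.500000
  f(6.500000) = 53.625000
  f(mid) > 0, so root is in [6.000000, 6.500000]

Step 2: midpoint = (6.000000 + 6.500000)/2 = 6.250000
  f(6.250000) = 23.140625
  f(mid) > 0, so root is in [6.000000, 6.250000]

Step 3: midpoint = (6.000000 + 6.250000)/2 = 6.125000
  f(6.125000) = 8.783203
  f(mid) > 0, so root is in [6.000000, 6.125000]

Step 4: midpoint = (6.000000 + 6.125000)/2 = 6.062500
  f(6.062500) = 1.820557
  f(mid) > 0, so root is in [6.000000, 6.062500]

Step 5: midpoint = (6.000000 + 6.062500)/2 = 6.031250
  f(6.031250) = -1.607391
  f(mid) < 0, so root is in [6.031250, 6.062500]

midpoint = 6.031250


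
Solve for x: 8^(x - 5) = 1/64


Express both sides with the same base.
1/64 = 8^(-2)
Since the bases match, equate exponents: x - 5 = -2
So x = -2 - (-5) = 3

x = 3


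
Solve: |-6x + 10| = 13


An absolute value equation |expr| = 13 gives two cases:
Case 1: -6x + 10 = 13
  -6x = 3, so x = -1/2
Case 2: -6x + 10 = -13
  -6x = -23, so x = 23/6

x = -1/2, x = 23/6


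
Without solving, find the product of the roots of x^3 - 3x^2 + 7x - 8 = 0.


By Vieta's formulas for x^3 + bx^2 + cx + d = 0:
  r1 + r2 + r3 = -b/a = 3
  r1*r2 + r1*r3 + r2*r3 = c/a = 7
  r1*r2*r3 = -d/a = 8


Product = 8


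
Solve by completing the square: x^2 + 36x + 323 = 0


Start: x^2 + 36x + 323 = 0
Move constant: x^2 + 36x = -323
Half of 36 is 18, squared is 324
Add 324 to both sides: x^2 + 36x + 324 = 1
(x + 18)^2 = 1
x + 18 = ±1
x = -18 + 1 = -17 or x = -18 - 1 = -19

x = -19, x = -17


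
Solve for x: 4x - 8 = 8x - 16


Starting with: 4x - 8 = 8x - 16
Move all x terms to left: (4 - 8)x = -16 + 8
Simplify: -4x = -8
Divide both sides by -4: x = 2

x = 2


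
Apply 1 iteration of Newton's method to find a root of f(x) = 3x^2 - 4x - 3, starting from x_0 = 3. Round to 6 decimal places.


Newton's method: x_(n+1) = x_n - f(x_n)/f'(x_n)
f(x) = 3x^2 - 4x - 3
f'(x) = 6x - 4

Iteration 1:
  f(3.000000) = 12.000000
  f'(3.000000) = 14.000000
  x_1 = 3.000000 - (12.000000)/(14.000000) = 2.142857

x_1 = 2.142857


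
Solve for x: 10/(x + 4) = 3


Multiply both sides by (x + 4): 10 = 3(x + 4)
Distribute: 10 = 3x + 12
3x = 10 - 12 = -2
x = -2/3

x = -2/3


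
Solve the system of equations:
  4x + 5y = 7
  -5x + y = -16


Using Cramer's rule:
Determinant D = (4)(1) - (-5)(5) = 4 + 25 = 29
Dx = (7)(1) - (-16)(5) = 7 + 80 = 87
Dy = (4)(-16) - (-5)(7) = -64 + 35 = -29
x = Dx/D = 87/29 = 3
y = Dy/D = -29/29 = -1

x = 3, y = -1


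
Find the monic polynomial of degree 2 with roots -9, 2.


A monic polynomial with roots -9, 2 is:
p(x) = (x + 9)(x - 2)
After multiplying by (x + 9): x + 9
After multiplying by (x - 2): x^2 + 7x - 18

x^2 + 7x - 18


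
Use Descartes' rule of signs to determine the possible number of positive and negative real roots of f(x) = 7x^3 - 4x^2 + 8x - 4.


Descartes' rule of signs:

For positive roots, count sign changes in f(x) = 7x^3 - 4x^2 + 8x - 4:
Signs of coefficients: +, -, +, -
Number of sign changes: 3
Possible positive real roots: 3, 1

For negative roots, examine f(-x) = -7x^3 - 4x^2 - 8x - 4:
Signs of coefficients: -, -, -, -
Number of sign changes: 0
Possible negative real roots: 0

Positive roots: 3 or 1; Negative roots: 0


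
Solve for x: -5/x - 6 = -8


Subtract -6 from both sides: -5/x = -2
Multiply both sides by x: -5 = -2 * x
Divide by -2: x = 5/2

x = 5/2


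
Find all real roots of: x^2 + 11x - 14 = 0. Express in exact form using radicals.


Using the quadratic formula: x = (-b ± sqrt(b^2 - 4ac)) / (2a)
Here a = 1, b = 11, c = -14
Discriminant = b^2 - 4ac = 11^2 - 4(1)(-14) = 121 + 56 = 177
Since discriminant = 177 > 0, there are two real roots.
x = (-11 ± sqrt(177)) / 2
Numerically: x ≈ 1.1521 or x ≈ -12.1521

x = (-11 + sqrt(177)) / 2 or x = (-11 - sqrt(177)) / 2
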